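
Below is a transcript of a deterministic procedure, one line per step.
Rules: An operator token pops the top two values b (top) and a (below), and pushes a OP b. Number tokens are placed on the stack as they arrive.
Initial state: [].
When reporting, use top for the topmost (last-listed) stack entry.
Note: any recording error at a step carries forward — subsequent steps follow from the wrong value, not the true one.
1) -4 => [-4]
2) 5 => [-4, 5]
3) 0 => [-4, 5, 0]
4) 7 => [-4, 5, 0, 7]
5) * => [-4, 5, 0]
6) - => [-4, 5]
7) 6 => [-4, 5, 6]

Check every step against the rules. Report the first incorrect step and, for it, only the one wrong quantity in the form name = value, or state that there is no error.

no error

1. push -4: top = -4 (verified)
2. push 5: top = 5 (confirmed correct)
3. push 0: top = 0 (same as recorded)
4. push 7: top = 7 (in agreement)
5. 0 * 7 = 0 (confirmed correct)
6. 5 - 0 = 5 (matches)
7. push 6: top = 6 (exactly as logged)
Nothing is out of place; the run is error-free.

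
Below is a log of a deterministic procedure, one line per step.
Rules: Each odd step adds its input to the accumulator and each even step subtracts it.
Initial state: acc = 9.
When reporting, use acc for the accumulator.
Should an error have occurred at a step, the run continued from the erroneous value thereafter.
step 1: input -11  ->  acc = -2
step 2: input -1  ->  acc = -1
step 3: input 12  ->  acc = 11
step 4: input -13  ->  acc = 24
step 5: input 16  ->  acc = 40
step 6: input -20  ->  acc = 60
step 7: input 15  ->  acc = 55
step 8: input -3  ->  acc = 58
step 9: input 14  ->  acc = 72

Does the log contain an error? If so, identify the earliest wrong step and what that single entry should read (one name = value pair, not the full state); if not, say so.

step 7, acc = 75

Recomputing the run from the initial state:
step 1: acc = -2
step 2: acc = -1
step 3: acc = 11
step 4: acc = 24
step 5: acc = 40
step 6: acc = 60
step 7: acc = 75
step 8: acc = 78
step 9: acc = 92
The first disagreement with the log is at step 7, where the value should be acc = 75.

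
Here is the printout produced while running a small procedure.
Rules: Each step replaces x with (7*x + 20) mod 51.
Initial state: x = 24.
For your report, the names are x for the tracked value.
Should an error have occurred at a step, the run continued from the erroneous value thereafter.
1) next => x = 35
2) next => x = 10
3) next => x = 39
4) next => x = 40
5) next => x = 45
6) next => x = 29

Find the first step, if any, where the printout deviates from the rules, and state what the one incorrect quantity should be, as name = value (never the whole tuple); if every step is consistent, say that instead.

1. x = (7*24 + 20) mod 51 = 35 (no discrepancy)
2. x = (7*35 + 20) mod 51 = 10 (in agreement)
3. x = (7*10 + 20) mod 51 = 39 (same as recorded)
4. x = (7*39 + 20) mod 51 = 38 (this is not what the printout shows)
That makes step 4 the first incorrect line — x = 38 is what it should show.

step 4, x = 38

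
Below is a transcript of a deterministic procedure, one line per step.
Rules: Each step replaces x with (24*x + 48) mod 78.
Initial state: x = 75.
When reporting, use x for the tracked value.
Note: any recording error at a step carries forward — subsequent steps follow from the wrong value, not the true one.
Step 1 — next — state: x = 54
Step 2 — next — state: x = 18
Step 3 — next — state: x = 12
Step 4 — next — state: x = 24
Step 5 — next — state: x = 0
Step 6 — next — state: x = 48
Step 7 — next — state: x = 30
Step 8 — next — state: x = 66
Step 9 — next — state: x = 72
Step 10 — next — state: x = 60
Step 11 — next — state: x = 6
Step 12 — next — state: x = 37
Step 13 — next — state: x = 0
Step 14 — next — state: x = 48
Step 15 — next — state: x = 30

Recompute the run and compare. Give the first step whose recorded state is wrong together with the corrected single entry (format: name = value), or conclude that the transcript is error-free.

step 1: x = (24*75 + 48) mod 78 = 54 -> no discrepancy
step 2: x = (24*54 + 48) mod 78 = 18 -> in agreement
step 3: x = (24*18 + 48) mod 78 = 12 -> agrees with the transcript
step 4: x = (24*12 + 48) mod 78 = 24 -> exactly as logged
step 5: x = (24*24 + 48) mod 78 = 0 -> matches
step 6: x = (24*0 + 48) mod 78 = 48 -> matches
step 7: x = (24*48 + 48) mod 78 = 30 -> confirmed correct
step 8: x = (24*30 + 48) mod 78 = 66 -> exactly as logged
step 9: x = (24*66 + 48) mod 78 = 72 -> verified
step 10: x = (24*72 + 48) mod 78 = 60 -> verified
step 11: x = (24*60 + 48) mod 78 = 6 -> agrees with the transcript
step 12: x = (24*6 + 48) mod 78 = 36 -> the recorded entry deviates here
First incorrect step: 12; the correct value is x = 36.

step 12, x = 36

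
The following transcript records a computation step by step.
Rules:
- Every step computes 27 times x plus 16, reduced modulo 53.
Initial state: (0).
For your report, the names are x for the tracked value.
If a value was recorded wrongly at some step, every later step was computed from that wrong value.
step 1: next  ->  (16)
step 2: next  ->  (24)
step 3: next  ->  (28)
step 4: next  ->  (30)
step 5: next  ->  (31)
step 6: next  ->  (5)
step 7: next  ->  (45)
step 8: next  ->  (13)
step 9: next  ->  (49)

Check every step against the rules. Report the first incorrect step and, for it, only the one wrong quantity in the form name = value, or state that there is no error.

1. x = (27*0 + 16) mod 53 = 16 (same as recorded)
2. x = (27*16 + 16) mod 53 = 24 (checks out)
3. x = (27*24 + 16) mod 53 = 28 (exactly as logged)
4. x = (27*28 + 16) mod 53 = 30 (in agreement)
5. x = (27*30 + 16) mod 53 = 31 (agrees with the transcript)
6. x = (27*31 + 16) mod 53 = 5 (no discrepancy)
7. x = (27*5 + 16) mod 53 = 45 (verified)
8. x = (27*45 + 16) mod 53 = 12 (the recorded entry deviates here)
The earliest wrong entry is at step 8: it should read x = 12.

step 8, x = 12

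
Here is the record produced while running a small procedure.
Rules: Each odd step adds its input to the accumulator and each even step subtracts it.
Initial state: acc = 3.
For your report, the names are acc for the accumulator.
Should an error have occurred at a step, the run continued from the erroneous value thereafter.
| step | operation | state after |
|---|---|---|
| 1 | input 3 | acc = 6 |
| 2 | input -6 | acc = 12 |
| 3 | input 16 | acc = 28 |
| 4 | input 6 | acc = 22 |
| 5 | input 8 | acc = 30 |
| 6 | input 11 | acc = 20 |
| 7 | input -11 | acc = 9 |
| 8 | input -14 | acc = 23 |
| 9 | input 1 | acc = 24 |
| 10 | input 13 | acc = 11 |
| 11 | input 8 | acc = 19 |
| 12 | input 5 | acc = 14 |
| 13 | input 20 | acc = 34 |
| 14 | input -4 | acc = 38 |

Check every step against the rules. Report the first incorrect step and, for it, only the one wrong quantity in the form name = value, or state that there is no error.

Recomputing the run from the initial state:
step 1: acc = 6
step 2: acc = 12
step 3: acc = 28
step 4: acc = 22
step 5: acc = 30
step 6: acc = 19
step 7: acc = 8
step 8: acc = 22
step 9: acc = 23
step 10: acc = 10
step 11: acc = 18
step 12: acc = 13
step 13: acc = 33
step 14: acc = 37
The first disagreement with the record is at step 6, where the value should be acc = 19.

step 6, acc = 19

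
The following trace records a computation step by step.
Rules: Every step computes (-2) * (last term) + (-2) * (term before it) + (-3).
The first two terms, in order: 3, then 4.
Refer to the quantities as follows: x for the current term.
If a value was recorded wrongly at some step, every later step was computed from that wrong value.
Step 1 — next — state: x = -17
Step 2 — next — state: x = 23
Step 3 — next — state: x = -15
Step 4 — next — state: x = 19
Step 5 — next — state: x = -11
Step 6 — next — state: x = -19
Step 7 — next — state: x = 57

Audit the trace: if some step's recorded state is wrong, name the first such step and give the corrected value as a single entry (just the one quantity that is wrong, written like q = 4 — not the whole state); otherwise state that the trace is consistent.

1. x = -2*(4) + (-2)*(3) + (-3) = -17 (no discrepancy)
2. x = -2*(-17) + (-2)*(4) + (-3) = 23 (in agreement)
3. x = -2*(23) + (-2)*(-17) + (-3) = -15 (consistent with the trace)
4. x = -2*(-15) + (-2)*(23) + (-3) = -19 (the entry is off here)
That makes step 4 the first incorrect line — x = -19 is what it should show.

step 4, x = -19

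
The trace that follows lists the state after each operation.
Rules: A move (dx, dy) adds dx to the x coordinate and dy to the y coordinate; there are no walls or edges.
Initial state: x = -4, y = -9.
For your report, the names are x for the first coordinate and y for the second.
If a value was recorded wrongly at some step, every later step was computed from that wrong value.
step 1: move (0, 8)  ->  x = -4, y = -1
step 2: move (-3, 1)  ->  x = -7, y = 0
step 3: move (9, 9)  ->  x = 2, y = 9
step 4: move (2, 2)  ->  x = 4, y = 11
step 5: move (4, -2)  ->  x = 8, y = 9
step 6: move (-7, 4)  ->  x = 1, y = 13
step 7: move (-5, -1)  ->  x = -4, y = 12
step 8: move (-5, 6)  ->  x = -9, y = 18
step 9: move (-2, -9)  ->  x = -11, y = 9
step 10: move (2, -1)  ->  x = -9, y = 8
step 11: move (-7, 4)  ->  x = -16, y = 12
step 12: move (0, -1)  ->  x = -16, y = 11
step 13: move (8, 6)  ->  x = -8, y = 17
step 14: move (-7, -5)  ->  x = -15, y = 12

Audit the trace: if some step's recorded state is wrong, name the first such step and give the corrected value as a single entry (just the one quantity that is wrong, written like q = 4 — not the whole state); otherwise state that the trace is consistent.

no error

step 1: x = -4 + (0) = -4, y = -9 + (8) = -1 -> matches
step 2: x = -4 + (-3) = -7, y = -1 + (1) = 0 -> same as recorded
step 3: x = -7 + (9) = 2, y = 0 + (9) = 9 -> verified
step 4: x = 2 + (2) = 4, y = 9 + (2) = 11 -> agrees with the trace
step 5: x = 4 + (4) = 8, y = 11 + (-2) = 9 -> confirmed correct
step 6: x = 8 + (-7) = 1, y = 9 + (4) = 13 -> same as recorded
step 7: x = 1 + (-5) = -4, y = 13 + (-1) = 12 -> confirmed correct
step 8: x = -4 + (-5) = -9, y = 12 + (6) = 18 -> no discrepancy
step 9: x = -9 + (-2) = -11, y = 18 + (-9) = 9 -> no discrepancy
step 10: x = -11 + (2) = -9, y = 9 + (-1) = 8 -> in agreement
step 11: x = -9 + (-7) = -16, y = 8 + (4) = 12 -> same as recorded
step 12: x = -16 + (0) = -16, y = 12 + (-1) = 11 -> matches
step 13: x = -16 + (8) = -8, y = 11 + (6) = 17 -> in agreement
step 14: x = -8 + (-7) = -15, y = 17 + (-5) = 12 -> checks out
No step deviates from the rules.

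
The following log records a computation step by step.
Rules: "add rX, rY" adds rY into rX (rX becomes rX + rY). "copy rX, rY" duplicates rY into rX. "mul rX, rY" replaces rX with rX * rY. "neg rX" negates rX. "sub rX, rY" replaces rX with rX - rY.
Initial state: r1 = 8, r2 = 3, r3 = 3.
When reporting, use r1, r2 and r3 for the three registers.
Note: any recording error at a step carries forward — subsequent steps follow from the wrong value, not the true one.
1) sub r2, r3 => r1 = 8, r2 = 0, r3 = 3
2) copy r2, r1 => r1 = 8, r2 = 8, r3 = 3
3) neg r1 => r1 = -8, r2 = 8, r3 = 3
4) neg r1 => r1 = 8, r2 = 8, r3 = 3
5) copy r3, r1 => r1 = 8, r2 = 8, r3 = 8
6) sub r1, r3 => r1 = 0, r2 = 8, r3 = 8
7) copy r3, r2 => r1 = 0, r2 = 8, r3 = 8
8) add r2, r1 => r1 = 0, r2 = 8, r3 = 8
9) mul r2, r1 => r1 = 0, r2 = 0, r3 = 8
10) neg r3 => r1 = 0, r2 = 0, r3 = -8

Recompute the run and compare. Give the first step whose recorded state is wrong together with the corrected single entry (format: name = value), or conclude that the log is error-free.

Recomputing the run from the initial state:
step 1: r1 = 8, r2 = 0, r3 = 3
step 2: r1 = 8, r2 = 8, r3 = 3
step 3: r1 = -8, r2 = 8, r3 = 3
step 4: r1 = 8, r2 = 8, r3 = 3
step 5: r1 = 8, r2 = 8, r3 = 8
step 6: r1 = 0, r2 = 8, r3 = 8
step 7: r1 = 0, r2 = 8, r3 = 8
step 8: r1 = 0, r2 = 8, r3 = 8
step 9: r1 = 0, r2 = 0, r3 = 8
step 10: r1 = 0, r2 = 0, r3 = -8
This matches the log at every step.

no error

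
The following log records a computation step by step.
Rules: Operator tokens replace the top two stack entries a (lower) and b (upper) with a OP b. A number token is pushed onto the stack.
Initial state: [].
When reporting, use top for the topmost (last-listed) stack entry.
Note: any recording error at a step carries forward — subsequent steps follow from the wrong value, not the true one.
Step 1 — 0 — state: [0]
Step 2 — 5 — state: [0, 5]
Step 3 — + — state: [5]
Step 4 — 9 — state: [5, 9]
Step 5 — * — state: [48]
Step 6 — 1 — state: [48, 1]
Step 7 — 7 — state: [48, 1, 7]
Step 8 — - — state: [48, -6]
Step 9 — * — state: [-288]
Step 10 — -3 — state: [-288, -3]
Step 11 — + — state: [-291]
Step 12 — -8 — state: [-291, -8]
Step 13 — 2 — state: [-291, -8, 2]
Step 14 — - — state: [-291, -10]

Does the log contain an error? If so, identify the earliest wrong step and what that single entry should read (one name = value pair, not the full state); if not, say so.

step 5, top = 45

Recomputing the run from the initial state:
step 1: [0]
step 2: [0, 5]
step 3: [5]
step 4: [5, 9]
step 5: [45]
step 6: [45, 1]
step 7: [45, 1, 7]
step 8: [45, -6]
step 9: [-270]
step 10: [-270, -3]
step 11: [-273]
step 12: [-273, -8]
step 13: [-273, -8, 2]
step 14: [-273, -10]
The first disagreement with the log is at step 5, where the value should be top = 45.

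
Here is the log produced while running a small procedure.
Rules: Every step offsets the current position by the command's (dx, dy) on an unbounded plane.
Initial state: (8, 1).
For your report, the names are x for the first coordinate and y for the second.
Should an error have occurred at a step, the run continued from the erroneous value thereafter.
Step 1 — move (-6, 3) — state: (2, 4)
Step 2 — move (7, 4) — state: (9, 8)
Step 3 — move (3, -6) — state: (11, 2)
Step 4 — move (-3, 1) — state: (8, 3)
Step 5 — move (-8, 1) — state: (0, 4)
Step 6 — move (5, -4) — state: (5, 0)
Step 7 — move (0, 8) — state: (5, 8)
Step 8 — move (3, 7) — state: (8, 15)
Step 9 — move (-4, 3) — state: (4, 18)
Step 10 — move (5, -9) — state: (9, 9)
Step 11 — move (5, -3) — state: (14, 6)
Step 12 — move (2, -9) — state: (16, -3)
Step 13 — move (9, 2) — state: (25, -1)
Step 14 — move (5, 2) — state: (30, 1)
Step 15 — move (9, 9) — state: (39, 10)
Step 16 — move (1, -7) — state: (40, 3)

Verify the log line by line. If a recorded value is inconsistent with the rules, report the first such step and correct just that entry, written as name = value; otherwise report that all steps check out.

step 3, x = 12

step 1: x = 8 + (-6) = 2, y = 1 + (3) = 4 -> in agreement
step 2: x = 2 + (7) = 9, y = 4 + (4) = 8 -> agrees with the log
step 3: x = 9 + (3) = 12, y = 8 + (-6) = 2 -> a discrepancy with the log
The audit stops at step 3: the recorded entry is wrong and should be x = 12.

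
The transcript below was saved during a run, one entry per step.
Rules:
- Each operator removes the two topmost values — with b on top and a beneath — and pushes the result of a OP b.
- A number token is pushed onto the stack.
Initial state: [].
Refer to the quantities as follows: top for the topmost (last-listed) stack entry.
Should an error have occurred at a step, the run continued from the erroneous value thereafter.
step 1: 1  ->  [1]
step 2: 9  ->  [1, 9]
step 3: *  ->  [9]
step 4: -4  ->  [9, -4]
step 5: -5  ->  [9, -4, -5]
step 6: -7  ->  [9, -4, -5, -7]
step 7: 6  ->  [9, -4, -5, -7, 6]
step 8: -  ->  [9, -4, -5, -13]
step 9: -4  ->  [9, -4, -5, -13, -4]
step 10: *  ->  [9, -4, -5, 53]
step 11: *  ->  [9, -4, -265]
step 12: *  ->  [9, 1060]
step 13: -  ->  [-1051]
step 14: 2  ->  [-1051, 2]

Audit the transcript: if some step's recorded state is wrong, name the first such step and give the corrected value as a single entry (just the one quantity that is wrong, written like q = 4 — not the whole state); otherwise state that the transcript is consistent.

step 10, top = 52

Recomputing the run from the initial state:
step 1: [1]
step 2: [1, 9]
step 3: [9]
step 4: [9, -4]
step 5: [9, -4, -5]
step 6: [9, -4, -5, -7]
step 7: [9, -4, -5, -7, 6]
step 8: [9, -4, -5, -13]
step 9: [9, -4, -5, -13, -4]
step 10: [9, -4, -5, 52]
step 11: [9, -4, -260]
step 12: [9, 1040]
step 13: [-1031]
step 14: [-1031, 2]
The first disagreement with the transcript is at step 10, where the value should be top = 52.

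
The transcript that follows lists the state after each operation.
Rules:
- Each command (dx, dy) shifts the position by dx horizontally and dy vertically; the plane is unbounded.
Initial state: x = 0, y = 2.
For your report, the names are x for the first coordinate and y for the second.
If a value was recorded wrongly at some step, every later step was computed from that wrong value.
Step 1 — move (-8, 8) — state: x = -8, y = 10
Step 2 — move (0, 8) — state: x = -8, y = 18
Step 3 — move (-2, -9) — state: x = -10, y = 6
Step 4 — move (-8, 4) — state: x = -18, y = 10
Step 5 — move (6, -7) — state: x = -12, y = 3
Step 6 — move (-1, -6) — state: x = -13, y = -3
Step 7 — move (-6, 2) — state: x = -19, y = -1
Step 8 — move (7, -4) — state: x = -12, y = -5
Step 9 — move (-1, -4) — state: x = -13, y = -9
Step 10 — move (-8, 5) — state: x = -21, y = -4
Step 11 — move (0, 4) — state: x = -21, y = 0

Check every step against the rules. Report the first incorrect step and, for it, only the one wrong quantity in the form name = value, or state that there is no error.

step 3, y = 9

1. x = 0 + (-8) = -8, y = 2 + (8) = 10 (no discrepancy)
2. x = -8 + (0) = -8, y = 10 + (8) = 18 (checks out)
3. x = -8 + (-2) = -10, y = 18 + (-9) = 9 (this is not what the transcript shows)
Step 3 is the first one off; corrected, y = 9.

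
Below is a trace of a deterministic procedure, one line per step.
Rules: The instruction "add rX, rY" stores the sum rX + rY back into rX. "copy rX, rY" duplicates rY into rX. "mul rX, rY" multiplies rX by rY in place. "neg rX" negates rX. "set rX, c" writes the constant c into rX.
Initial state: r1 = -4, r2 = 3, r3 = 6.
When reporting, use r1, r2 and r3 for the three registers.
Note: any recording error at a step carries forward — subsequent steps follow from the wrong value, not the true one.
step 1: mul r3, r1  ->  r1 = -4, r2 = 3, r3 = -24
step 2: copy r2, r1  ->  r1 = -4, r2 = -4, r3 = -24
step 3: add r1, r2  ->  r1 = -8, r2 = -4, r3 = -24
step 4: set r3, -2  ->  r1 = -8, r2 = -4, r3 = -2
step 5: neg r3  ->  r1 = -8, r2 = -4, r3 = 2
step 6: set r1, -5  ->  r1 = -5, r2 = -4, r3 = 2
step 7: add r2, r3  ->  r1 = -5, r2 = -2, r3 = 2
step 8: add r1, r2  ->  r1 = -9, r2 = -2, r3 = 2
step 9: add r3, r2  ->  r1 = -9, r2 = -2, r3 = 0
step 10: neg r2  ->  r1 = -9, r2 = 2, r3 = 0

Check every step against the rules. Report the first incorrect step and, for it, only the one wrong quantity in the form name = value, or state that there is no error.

1. r3 = 6 * -4 = -24 (checks out)
2. r2 = -4 (same as recorded)
3. r1 = -4 + -4 = -8 (same as recorded)
4. r3 = -2 (in agreement)
5. r3 = -(-2) = 2 (in agreement)
6. r1 = -5 (confirmed correct)
7. r2 = -4 + 2 = -2 (consistent with the trace)
8. r1 = -5 + -2 = -7 (a discrepancy with the trace)
The earliest wrong entry is at step 8: it should read r1 = -7.

step 8, r1 = -7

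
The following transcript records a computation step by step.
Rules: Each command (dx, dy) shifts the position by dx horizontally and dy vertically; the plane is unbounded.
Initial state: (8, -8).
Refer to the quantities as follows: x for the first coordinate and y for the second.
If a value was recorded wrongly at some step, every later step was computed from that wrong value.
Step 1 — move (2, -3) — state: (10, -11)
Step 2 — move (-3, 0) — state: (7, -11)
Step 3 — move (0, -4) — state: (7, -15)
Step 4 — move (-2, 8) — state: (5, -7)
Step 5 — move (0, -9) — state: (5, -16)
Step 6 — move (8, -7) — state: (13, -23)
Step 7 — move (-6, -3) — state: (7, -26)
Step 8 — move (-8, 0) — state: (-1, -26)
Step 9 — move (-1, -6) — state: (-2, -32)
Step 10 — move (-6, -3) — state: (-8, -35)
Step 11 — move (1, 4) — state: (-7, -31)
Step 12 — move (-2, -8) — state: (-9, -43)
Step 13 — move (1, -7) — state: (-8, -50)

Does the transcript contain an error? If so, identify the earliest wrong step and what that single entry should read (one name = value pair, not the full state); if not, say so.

1. x = 8 + (2) = 10, y = -8 + (-3) = -11 (confirmed correct)
2. x = 10 + (-3) = 7, y = -11 + (0) = -11 (exactly as logged)
3. x = 7 + (0) = 7, y = -11 + (-4) = -15 (agrees with the transcript)
4. x = 7 + (-2) = 5, y = -15 + (8) = -7 (no discrepancy)
5. x = 5 + (0) = 5, y = -7 + (-9) = -16 (exactly as logged)
6. x = 5 + (8) = 13, y = -16 + (-7) = -23 (same as recorded)
7. x = 13 + (-6) = 7, y = -23 + (-3) = -26 (consistent with the transcript)
8. x = 7 + (-8) = -1, y = -26 + (0) = -26 (confirmed correct)
9. x = -1 + (-1) = -2, y = -26 + (-6) = -32 (verified)
10. x = -2 + (-6) = -8, y = -32 + (-3) = -35 (same as recorded)
11. x = -8 + (1) = -7, y = -35 + (4) = -31 (exactly as logged)
12. x = -7 + (-2) = -9, y = -31 + (-8) = -39 (not what was recorded)
So the first discrepancy is step 12, where the right value is y = -39.

step 12, y = -39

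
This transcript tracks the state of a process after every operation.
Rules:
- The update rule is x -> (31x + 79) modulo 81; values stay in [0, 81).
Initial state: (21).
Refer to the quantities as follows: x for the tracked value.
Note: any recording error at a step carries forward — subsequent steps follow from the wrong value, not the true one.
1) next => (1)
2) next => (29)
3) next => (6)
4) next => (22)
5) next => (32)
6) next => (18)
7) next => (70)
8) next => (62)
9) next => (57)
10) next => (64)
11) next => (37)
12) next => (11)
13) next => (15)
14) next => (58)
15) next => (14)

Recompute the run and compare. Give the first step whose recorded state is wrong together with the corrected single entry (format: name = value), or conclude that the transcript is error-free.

step 1: x = (31*21 + 79) mod 81 = 1 -> matches
step 2: x = (31*1 + 79) mod 81 = 29 -> consistent with the transcript
step 3: x = (31*29 + 79) mod 81 = 6 -> same as recorded
step 4: x = (31*6 + 79) mod 81 = 22 -> exactly as logged
step 5: x = (31*22 + 79) mod 81 = 32 -> confirmed correct
step 6: x = (31*32 + 79) mod 81 = 18 -> same as recorded
step 7: x = (31*18 + 79) mod 81 = 70 -> agrees with the transcript
step 8: x = (31*70 + 79) mod 81 = 62 -> agrees with the transcript
step 9: x = (31*62 + 79) mod 81 = 57 -> confirmed correct
step 10: x = (31*57 + 79) mod 81 = 64 -> no discrepancy
step 11: x = (31*64 + 79) mod 81 = 38 -> the recorded entry deviates here
Step 11 is the first one off; corrected, x = 38.

step 11, x = 38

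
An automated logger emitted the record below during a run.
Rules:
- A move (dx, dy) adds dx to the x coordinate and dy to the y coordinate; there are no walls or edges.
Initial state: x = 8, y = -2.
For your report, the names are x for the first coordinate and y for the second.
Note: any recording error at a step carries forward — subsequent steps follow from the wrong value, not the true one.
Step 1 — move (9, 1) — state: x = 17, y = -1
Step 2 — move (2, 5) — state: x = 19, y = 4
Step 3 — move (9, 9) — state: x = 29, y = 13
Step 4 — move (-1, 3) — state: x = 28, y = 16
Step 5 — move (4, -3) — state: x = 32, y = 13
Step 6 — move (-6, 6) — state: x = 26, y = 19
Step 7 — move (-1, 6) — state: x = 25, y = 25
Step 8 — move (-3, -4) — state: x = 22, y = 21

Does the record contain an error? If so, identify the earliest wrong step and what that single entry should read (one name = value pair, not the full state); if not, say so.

step 3, x = 28

Recomputing the run from the initial state:
step 1: x = 17, y = -1
step 2: x = 19, y = 4
step 3: x = 28, y = 13
step 4: x = 27, y = 16
step 5: x = 31, y = 13
step 6: x = 25, y = 19
step 7: x = 24, y = 25
step 8: x = 21, y = 21
The first disagreement with the record is at step 3, where the value should be x = 28.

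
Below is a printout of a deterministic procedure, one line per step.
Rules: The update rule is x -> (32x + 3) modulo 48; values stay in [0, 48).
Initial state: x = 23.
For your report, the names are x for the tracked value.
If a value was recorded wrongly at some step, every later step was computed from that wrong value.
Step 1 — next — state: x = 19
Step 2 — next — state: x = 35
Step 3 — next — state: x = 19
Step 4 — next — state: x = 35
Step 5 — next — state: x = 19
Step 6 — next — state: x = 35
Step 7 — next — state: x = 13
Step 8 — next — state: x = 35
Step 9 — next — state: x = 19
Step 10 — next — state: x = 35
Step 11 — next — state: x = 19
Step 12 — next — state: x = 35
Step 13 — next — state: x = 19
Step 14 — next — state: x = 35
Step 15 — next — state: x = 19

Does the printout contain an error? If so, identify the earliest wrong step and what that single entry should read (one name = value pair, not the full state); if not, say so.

step 7, x = 19

1. x = (32*23 + 3) mod 48 = 19 (checks out)
2. x = (32*19 + 3) mod 48 = 35 (exactly as logged)
3. x = (32*35 + 3) mod 48 = 19 (no discrepancy)
4. x = (32*19 + 3) mod 48 = 35 (same as recorded)
5. x = (32*35 + 3) mod 48 = 19 (checks out)
6. x = (32*19 + 3) mod 48 = 35 (exactly as logged)
7. x = (32*35 + 3) mod 48 = 19 (first mismatch against the printout)
That makes step 7 the first incorrect line — x = 19 is what it should show.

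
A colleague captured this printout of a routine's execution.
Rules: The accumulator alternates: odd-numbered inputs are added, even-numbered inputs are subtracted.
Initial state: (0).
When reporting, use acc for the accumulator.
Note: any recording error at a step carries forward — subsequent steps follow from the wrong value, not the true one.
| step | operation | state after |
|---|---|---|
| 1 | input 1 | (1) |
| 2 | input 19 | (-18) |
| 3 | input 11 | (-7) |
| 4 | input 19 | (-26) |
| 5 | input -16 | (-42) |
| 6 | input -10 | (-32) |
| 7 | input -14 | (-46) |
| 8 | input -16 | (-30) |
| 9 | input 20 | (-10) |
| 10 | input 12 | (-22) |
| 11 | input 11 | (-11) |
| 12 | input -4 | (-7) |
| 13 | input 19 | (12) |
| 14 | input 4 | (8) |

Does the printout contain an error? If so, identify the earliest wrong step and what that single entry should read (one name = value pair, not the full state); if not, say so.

no error

step 1: acc = 0 + 1 = 1 -> confirmed correct
step 2: acc = 1 - 19 = -18 -> confirmed correct
step 3: acc = -18 + 11 = -7 -> verified
step 4: acc = -7 - 19 = -26 -> in agreement
step 5: acc = -26 + -16 = -42 -> in agreement
step 6: acc = -42 - -10 = -32 -> same as recorded
step 7: acc = -32 + -14 = -46 -> consistent with the printout
step 8: acc = -46 - -16 = -30 -> consistent with the printout
step 9: acc = -30 + 20 = -10 -> exactly as logged
step 10: acc = -10 - 12 = -22 -> exactly as logged
step 11: acc = -22 + 11 = -11 -> consistent with the printout
step 12: acc = -11 - -4 = -7 -> checks out
step 13: acc = -7 + 19 = 12 -> in agreement
step 14: acc = 12 - 4 = 8 -> same as recorded
All entries verified; no error found.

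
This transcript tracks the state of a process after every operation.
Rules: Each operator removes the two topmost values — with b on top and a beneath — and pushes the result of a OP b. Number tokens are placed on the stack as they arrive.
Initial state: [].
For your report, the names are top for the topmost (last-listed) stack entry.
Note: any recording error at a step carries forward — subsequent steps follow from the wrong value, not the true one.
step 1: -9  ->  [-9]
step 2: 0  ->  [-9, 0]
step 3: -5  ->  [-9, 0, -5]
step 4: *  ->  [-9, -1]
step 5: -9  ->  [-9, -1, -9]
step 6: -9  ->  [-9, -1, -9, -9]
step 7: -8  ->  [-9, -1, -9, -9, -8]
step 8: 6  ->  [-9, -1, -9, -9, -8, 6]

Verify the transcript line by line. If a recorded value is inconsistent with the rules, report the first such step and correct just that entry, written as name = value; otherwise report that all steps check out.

step 4, top = 0

Recomputing the run from the initial state:
step 1: [-9]
step 2: [-9, 0]
step 3: [-9, 0, -5]
step 4: [-9, 0]
step 5: [-9, 0, -9]
step 6: [-9, 0, -9, -9]
step 7: [-9, 0, -9, -9, -8]
step 8: [-9, 0, -9, -9, -8, 6]
The first disagreement with the transcript is at step 4, where the value should be top = 0.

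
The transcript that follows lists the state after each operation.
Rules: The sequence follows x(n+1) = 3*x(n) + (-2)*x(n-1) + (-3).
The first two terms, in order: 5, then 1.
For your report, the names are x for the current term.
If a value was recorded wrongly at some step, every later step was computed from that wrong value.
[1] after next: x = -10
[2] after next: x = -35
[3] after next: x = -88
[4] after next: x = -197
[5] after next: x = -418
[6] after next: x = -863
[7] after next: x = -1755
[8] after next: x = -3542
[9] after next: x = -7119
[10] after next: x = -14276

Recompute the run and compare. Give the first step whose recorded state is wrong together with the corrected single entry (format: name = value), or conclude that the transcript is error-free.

step 7, x = -1756

Recomputing the run from the initial state:
step 1: x = -10
step 2: x = -35
step 3: x = -88
step 4: x = -197
step 5: x = -418
step 6: x = -863
step 7: x = -1756
step 8: x = -3545
step 9: x = -7126
step 10: x = -14291
The first disagreement with the transcript is at step 7, where the value should be x = -1756.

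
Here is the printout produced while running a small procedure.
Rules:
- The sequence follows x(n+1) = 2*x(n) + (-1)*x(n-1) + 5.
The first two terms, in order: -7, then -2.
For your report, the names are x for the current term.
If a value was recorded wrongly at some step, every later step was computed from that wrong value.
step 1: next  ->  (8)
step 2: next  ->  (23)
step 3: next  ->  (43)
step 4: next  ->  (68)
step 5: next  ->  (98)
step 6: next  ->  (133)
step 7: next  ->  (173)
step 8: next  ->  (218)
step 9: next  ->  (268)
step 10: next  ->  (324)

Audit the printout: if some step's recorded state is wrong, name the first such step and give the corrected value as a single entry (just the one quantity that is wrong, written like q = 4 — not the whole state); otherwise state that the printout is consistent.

Recomputing the run from the initial state:
step 1: x = 8
step 2: x = 23
step 3: x = 43
step 4: x = 68
step 5: x = 98
step 6: x = 133
step 7: x = 173
step 8: x = 218
step 9: x = 268
step 10: x = 323
The first disagreement with the printout is at step 10, where the value should be x = 323.

step 10, x = 323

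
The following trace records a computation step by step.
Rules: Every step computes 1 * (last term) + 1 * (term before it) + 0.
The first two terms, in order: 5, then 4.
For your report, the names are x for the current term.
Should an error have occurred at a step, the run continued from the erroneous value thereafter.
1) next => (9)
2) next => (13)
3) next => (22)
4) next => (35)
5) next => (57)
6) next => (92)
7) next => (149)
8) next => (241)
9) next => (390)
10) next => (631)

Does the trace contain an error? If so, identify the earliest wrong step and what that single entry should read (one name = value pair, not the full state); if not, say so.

step 1: x = 1*(4) + (1)*(5) + (0) = 9 -> consistent with the trace
step 2: x = 1*(9) + (1)*(4) + (0) = 13 -> confirmed correct
step 3: x = 1*(13) + (1)*(9) + (0) = 22 -> matches
step 4: x = 1*(22) + (1)*(13) + (0) = 35 -> exactly as logged
step 5: x = 1*(35) + (1)*(22) + (0) = 57 -> agrees with the trace
step 6: x = 1*(57) + (1)*(35) + (0) = 92 -> confirmed correct
step 7: x = 1*(92) + (1)*(57) + (0) = 149 -> verified
step 8: x = 1*(149) + (1)*(92) + (0) = 241 -> same as recorded
step 9: x = 1*(241) + (1)*(149) + (0) = 390 -> no discrepancy
step 10: x = 1*(390) + (1)*(241) + (0) = 631 -> no discrepancy
Nothing is out of place; the run is error-free.

no error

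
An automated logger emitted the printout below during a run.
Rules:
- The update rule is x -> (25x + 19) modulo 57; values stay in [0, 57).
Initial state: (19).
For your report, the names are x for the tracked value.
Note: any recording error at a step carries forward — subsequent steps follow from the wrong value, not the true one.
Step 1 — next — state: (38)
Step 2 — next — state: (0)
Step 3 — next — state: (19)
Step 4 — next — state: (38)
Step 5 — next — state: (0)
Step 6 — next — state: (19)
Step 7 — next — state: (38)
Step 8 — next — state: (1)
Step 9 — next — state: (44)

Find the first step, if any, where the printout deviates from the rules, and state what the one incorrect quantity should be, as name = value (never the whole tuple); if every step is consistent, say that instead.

Recomputing the run from the initial state:
step 1: x = 38
step 2: x = 0
step 3: x = 19
step 4: x = 38
step 5: x = 0
step 6: x = 19
step 7: x = 38
step 8: x = 0
step 9: x = 19
The first disagreement with the printout is at step 8, where the value should be x = 0.

step 8, x = 0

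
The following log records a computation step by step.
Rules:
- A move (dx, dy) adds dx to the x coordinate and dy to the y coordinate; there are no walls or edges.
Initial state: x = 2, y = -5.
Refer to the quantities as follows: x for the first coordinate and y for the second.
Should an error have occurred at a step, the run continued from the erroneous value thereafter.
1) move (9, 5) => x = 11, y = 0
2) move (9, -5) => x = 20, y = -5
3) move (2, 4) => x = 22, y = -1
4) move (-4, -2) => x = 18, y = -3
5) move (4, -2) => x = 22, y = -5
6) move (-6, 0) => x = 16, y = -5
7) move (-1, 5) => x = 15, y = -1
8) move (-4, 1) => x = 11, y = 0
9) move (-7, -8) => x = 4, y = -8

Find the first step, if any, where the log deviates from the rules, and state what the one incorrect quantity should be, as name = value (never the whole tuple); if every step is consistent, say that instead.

step 1: x = 2 + (9) = 11, y = -5 + (5) = 0 -> matches
step 2: x = 11 + (9) = 20, y = 0 + (-5) = -5 -> in agreement
step 3: x = 20 + (2) = 22, y = -5 + (4) = -1 -> consistent with the log
step 4: x = 22 + (-4) = 18, y = -1 + (-2) = -3 -> consistent with the log
step 5: x = 18 + (4) = 22, y = -3 + (-2) = -5 -> checks out
step 6: x = 22 + (-6) = 16, y = -5 + (0) = -5 -> confirmed correct
step 7: x = 16 + (-1) = 15, y = -5 + (5) = 0 -> the recorded entry deviates here
First incorrect step: 7; the correct value is y = 0.

step 7, y = 0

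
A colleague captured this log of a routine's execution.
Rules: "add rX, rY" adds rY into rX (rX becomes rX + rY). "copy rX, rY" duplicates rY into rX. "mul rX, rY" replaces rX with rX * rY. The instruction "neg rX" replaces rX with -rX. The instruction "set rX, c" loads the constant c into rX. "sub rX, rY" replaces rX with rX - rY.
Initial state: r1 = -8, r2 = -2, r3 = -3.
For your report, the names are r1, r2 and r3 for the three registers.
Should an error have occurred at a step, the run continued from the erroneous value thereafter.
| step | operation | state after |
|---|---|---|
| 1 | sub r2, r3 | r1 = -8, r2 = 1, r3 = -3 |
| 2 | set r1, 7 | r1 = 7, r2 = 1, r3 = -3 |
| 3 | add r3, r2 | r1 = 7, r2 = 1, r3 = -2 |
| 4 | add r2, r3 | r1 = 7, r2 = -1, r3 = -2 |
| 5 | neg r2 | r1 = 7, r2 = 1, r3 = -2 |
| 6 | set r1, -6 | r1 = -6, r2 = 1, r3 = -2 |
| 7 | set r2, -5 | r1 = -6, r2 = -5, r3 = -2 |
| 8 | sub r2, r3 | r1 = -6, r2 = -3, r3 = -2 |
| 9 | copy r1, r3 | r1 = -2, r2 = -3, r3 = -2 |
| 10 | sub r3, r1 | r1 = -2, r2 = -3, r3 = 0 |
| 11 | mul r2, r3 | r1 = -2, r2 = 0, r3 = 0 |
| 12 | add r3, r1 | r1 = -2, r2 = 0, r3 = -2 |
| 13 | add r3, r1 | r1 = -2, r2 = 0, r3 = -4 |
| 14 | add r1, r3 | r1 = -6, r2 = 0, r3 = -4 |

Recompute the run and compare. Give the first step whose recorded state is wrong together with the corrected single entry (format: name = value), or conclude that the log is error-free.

1. r2 = -2 - -3 = 1 (in agreement)
2. r1 = 7 (confirmed correct)
3. r3 = -3 + 1 = -2 (in agreement)
4. r2 = 1 + -2 = -1 (verified)
5. r2 = -(-1) = 1 (checks out)
6. r1 = -6 (in agreement)
7. r2 = -5 (matches)
8. r2 = -5 - -2 = -3 (no discrepancy)
9. r1 = -2 (verified)
10. r3 = -2 - -2 = 0 (checks out)
11. r2 = -3 * 0 = 0 (verified)
12. r3 = 0 + -2 = -2 (no discrepancy)
13. r3 = -2 + -2 = -4 (verified)
14. r1 = -2 + -4 = -6 (confirmed correct)
The recomputation confirms every line.

no error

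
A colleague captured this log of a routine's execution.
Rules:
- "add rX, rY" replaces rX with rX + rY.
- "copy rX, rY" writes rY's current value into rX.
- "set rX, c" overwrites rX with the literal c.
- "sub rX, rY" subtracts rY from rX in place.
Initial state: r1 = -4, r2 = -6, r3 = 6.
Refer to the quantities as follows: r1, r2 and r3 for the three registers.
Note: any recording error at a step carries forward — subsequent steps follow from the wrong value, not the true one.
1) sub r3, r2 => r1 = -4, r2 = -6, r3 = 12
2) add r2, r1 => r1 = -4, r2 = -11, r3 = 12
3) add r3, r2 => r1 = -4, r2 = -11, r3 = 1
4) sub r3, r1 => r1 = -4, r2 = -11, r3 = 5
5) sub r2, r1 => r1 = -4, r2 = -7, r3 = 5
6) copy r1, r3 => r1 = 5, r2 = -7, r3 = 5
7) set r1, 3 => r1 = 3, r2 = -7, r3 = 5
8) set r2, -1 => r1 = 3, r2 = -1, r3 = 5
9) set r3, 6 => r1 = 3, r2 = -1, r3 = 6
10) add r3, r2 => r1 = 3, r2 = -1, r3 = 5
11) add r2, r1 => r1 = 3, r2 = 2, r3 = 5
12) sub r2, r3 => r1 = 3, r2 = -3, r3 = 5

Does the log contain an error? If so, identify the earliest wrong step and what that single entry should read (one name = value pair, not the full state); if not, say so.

step 2, r2 = -10

Step 1: r3 = 6 - -6 = 12 — exactly as logged.
Step 2: r2 = -6 + -4 = -10 — the log disagrees here.
The earliest wrong entry is at step 2: it should read r2 = -10.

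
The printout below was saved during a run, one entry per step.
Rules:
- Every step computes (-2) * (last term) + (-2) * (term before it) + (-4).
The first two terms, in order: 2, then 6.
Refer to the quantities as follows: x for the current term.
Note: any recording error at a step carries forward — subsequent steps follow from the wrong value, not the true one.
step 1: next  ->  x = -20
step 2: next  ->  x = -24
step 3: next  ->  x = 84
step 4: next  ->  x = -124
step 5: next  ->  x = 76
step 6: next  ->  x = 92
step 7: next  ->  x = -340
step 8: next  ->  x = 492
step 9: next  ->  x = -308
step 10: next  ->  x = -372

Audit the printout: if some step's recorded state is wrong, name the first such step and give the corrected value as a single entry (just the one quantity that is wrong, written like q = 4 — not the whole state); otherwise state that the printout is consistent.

Recomputing the run from the initial state:
step 1: x = -20
step 2: x = 24
step 3: x = -12
step 4: x = -28
step 5: x = 76
step 6: x = -100
step 7: x = 44
step 8: x = 108
step 9: x = -308
step 10: x = 396
The first disagreement with the printout is at step 2, where the value should be x = 24.

step 2, x = 24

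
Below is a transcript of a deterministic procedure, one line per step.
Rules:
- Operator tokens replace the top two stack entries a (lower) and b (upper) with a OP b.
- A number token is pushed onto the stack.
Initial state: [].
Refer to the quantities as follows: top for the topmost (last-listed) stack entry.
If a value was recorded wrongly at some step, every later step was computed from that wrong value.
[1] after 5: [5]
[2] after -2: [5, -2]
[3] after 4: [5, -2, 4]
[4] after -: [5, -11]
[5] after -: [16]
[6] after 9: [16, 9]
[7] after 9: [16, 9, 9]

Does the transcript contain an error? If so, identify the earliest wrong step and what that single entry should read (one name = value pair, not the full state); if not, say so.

step 4, top = -6

1. push 5: top = 5 (consistent with the transcript)
2. push -2: top = -2 (checks out)
3. push 4: top = 4 (exactly as logged)
4. -2 - 4 = -6 (the transcript disagrees here)
First deviation found at step 4; the corrected entry is top = -6.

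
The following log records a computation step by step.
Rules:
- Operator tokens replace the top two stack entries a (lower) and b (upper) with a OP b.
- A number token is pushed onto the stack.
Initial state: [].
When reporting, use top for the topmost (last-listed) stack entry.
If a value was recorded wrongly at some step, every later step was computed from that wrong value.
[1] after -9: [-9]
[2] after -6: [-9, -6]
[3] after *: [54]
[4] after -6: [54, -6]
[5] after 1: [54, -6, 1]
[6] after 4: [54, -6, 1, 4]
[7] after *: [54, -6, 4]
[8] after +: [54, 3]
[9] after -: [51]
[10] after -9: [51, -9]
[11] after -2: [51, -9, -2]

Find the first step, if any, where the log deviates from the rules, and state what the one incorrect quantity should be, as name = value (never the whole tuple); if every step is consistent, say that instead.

step 1: push -9: top = -9 -> in agreement
step 2: push -6: top = -6 -> confirmed correct
step 3: -9 * -6 = 54 -> checks out
step 4: push -6: top = -6 -> confirmed correct
step 5: push 1: top = 1 -> exactly as logged
step 6: push 4: top = 4 -> same as recorded
step 7: 1 * 4 = 4 -> exactly as logged
step 8: -6 + 4 = -2 -> the recorded entry deviates here
The audit stops at step 8: the recorded entry is wrong and should be top = -2.

step 8, top = -2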